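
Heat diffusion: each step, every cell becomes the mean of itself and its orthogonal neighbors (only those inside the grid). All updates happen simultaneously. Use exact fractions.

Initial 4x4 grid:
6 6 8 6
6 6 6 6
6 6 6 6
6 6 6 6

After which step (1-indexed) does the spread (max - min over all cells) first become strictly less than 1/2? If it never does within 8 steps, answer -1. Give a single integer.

Step 1: max=20/3, min=6, spread=2/3
Step 2: max=391/60, min=6, spread=31/60
Step 3: max=3451/540, min=6, spread=211/540
  -> spread < 1/2 first at step 3
Step 4: max=340843/54000, min=6, spread=16843/54000
Step 5: max=3054643/486000, min=27079/4500, spread=130111/486000
Step 6: max=91122367/14580000, min=1627159/270000, spread=3255781/14580000
Step 7: max=2724753691/437400000, min=1631107/270000, spread=82360351/437400000
Step 8: max=81483316891/13122000000, min=294106441/48600000, spread=2074577821/13122000000

Answer: 3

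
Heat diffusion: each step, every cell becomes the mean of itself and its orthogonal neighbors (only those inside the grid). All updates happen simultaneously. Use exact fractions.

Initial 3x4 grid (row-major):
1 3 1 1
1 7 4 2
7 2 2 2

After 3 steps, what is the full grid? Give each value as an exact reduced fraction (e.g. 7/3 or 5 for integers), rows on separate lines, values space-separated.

Answer: 6169/2160 20761/7200 17441/7200 2371/1080
2033/600 6181/2000 8419/3000 32797/14400
943/270 12643/3600 859/300 1799/720

Derivation:
After step 1:
  5/3 3 9/4 4/3
  4 17/5 16/5 9/4
  10/3 9/2 5/2 2
After step 2:
  26/9 619/240 587/240 35/18
  31/10 181/50 68/25 527/240
  71/18 103/30 61/20 9/4
After step 3:
  6169/2160 20761/7200 17441/7200 2371/1080
  2033/600 6181/2000 8419/3000 32797/14400
  943/270 12643/3600 859/300 1799/720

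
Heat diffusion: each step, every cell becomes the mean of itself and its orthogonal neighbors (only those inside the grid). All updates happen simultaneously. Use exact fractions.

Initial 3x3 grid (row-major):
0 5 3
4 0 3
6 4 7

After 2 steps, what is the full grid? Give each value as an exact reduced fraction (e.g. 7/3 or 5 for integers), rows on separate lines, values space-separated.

After step 1:
  3 2 11/3
  5/2 16/5 13/4
  14/3 17/4 14/3
After step 2:
  5/2 89/30 107/36
  401/120 76/25 887/240
  137/36 1007/240 73/18

Answer: 5/2 89/30 107/36
401/120 76/25 887/240
137/36 1007/240 73/18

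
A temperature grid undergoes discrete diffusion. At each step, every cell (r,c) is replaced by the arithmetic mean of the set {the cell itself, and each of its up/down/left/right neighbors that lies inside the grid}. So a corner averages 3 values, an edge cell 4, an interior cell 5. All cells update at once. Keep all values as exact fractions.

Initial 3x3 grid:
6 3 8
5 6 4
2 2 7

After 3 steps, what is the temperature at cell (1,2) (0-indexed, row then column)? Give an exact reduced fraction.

Answer: 2953/576

Derivation:
Step 1: cell (1,2) = 25/4
Step 2: cell (1,2) = 235/48
Step 3: cell (1,2) = 2953/576
Full grid after step 3:
  1009/216 2963/576 185/36
  2615/576 91/20 2953/576
  4 2569/576 989/216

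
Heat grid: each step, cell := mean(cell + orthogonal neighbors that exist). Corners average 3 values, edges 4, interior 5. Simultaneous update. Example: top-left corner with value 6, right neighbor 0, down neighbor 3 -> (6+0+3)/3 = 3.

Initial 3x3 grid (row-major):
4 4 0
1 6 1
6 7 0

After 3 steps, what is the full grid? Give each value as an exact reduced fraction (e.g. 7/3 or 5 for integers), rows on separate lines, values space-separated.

Answer: 2521/720 22483/7200 5593/2160
56441/14400 6789/2000 41191/14400
1121/270 54691/14400 3419/1080

Derivation:
After step 1:
  3 7/2 5/3
  17/4 19/5 7/4
  14/3 19/4 8/3
After step 2:
  43/12 359/120 83/36
  943/240 361/100 593/240
  41/9 953/240 55/18
After step 3:
  2521/720 22483/7200 5593/2160
  56441/14400 6789/2000 41191/14400
  1121/270 54691/14400 3419/1080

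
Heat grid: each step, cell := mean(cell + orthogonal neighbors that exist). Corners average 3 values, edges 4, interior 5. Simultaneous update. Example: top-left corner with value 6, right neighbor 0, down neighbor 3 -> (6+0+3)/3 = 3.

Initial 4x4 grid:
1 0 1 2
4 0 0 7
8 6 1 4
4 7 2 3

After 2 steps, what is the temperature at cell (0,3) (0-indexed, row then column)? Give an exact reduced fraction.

Answer: 22/9

Derivation:
Step 1: cell (0,3) = 10/3
Step 2: cell (0,3) = 22/9
Full grid after step 2:
  65/36 59/48 383/240 22/9
  149/48 239/100 52/25 91/30
  1169/240 77/20 79/25 63/20
  199/36 281/60 17/5 10/3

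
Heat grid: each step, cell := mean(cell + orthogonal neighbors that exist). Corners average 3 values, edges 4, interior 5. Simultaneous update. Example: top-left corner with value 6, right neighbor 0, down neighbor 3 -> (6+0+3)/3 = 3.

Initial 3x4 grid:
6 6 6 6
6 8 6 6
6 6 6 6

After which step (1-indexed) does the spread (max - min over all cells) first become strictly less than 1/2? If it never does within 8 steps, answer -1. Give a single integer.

Step 1: max=13/2, min=6, spread=1/2
Step 2: max=323/50, min=6, spread=23/50
  -> spread < 1/2 first at step 2
Step 3: max=15211/2400, min=1213/200, spread=131/480
Step 4: max=136151/21600, min=21991/3600, spread=841/4320
Step 5: max=54382051/8640000, min=4413373/720000, spread=56863/345600
Step 6: max=488094341/77760000, min=39869543/6480000, spread=386393/3110400
Step 7: max=195017723131/31104000000, min=15972358813/2592000000, spread=26795339/248832000
Step 8: max=11681255714129/1866240000000, min=960206149667/155520000000, spread=254051069/2985984000

Answer: 2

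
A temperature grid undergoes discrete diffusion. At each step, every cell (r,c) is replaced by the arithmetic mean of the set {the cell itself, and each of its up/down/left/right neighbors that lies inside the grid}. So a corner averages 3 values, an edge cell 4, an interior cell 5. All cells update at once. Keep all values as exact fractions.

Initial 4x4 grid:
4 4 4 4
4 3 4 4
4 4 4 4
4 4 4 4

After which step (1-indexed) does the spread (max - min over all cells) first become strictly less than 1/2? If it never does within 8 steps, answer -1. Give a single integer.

Step 1: max=4, min=15/4, spread=1/4
  -> spread < 1/2 first at step 1
Step 2: max=4, min=189/50, spread=11/50
Step 3: max=4, min=9233/2400, spread=367/2400
Step 4: max=2387/600, min=41629/10800, spread=1337/10800
Step 5: max=71531/18000, min=1254331/324000, spread=33227/324000
Step 6: max=427951/108000, min=37665673/9720000, spread=849917/9720000
Step 7: max=6411467/1620000, min=1132685653/291600000, spread=21378407/291600000
Step 8: max=1920311657/486000000, min=34025537629/8748000000, spread=540072197/8748000000

Answer: 1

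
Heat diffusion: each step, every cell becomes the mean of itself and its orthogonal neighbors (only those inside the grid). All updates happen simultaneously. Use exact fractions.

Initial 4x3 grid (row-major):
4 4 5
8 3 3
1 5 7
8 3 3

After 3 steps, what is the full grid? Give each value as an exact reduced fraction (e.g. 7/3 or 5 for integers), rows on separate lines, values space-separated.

Answer: 4963/1080 15547/3600 87/20
16027/3600 13531/3000 1703/400
5569/1200 25967/6000 16057/3600
3191/720 65263/14400 9383/2160

Derivation:
After step 1:
  16/3 4 4
  4 23/5 9/2
  11/2 19/5 9/2
  4 19/4 13/3
After step 2:
  40/9 269/60 25/6
  583/120 209/50 22/5
  173/40 463/100 257/60
  19/4 1013/240 163/36
After step 3:
  4963/1080 15547/3600 87/20
  16027/3600 13531/3000 1703/400
  5569/1200 25967/6000 16057/3600
  3191/720 65263/14400 9383/2160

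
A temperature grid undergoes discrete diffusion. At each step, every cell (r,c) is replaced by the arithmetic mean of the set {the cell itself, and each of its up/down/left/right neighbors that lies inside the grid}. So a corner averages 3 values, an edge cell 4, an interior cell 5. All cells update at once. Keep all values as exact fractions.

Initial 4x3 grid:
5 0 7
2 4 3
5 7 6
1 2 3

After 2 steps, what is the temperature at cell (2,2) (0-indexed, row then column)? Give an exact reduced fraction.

Step 1: cell (2,2) = 19/4
Step 2: cell (2,2) = 1093/240
Full grid after step 2:
  31/9 193/60 37/9
  797/240 21/5 977/240
  913/240 79/20 1093/240
  29/9 863/240 35/9

Answer: 1093/240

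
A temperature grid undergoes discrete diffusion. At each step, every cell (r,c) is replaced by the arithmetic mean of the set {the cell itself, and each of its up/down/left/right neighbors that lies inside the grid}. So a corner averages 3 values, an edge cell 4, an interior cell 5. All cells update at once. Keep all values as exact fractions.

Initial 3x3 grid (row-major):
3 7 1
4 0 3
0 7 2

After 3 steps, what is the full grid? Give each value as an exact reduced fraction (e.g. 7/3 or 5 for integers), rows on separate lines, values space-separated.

Answer: 3761/1080 43219/14400 7057/2160
42019/14400 6701/2000 19897/7200
869/270 40169/14400 2269/720

Derivation:
After step 1:
  14/3 11/4 11/3
  7/4 21/5 3/2
  11/3 9/4 4
After step 2:
  55/18 917/240 95/36
  857/240 249/100 401/120
  23/9 847/240 31/12
After step 3:
  3761/1080 43219/14400 7057/2160
  42019/14400 6701/2000 19897/7200
  869/270 40169/14400 2269/720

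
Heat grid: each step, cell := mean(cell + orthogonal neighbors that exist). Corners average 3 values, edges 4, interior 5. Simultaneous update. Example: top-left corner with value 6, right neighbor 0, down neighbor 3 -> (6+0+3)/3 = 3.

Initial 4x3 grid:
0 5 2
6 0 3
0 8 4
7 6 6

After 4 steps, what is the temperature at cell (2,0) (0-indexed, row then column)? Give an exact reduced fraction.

Step 1: cell (2,0) = 21/4
Step 2: cell (2,0) = 881/240
Step 3: cell (2,0) = 6433/1440
Step 4: cell (2,0) = 176857/43200
Full grid after step 4:
  76711/25920 60833/19200 78881/25920
  155213/43200 16187/4800 5009/1350
  176857/43200 64193/14400 22979/5400
  125219/25920 824933/172800 129329/25920

Answer: 176857/43200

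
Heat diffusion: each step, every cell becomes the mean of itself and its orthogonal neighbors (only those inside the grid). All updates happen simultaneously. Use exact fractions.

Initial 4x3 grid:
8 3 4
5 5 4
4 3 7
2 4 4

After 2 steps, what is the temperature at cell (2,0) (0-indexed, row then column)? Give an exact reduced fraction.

Step 1: cell (2,0) = 7/2
Step 2: cell (2,0) = 127/30
Full grid after step 2:
  95/18 9/2 41/9
  55/12 241/50 103/24
  127/30 397/100 191/40
  121/36 971/240 17/4

Answer: 127/30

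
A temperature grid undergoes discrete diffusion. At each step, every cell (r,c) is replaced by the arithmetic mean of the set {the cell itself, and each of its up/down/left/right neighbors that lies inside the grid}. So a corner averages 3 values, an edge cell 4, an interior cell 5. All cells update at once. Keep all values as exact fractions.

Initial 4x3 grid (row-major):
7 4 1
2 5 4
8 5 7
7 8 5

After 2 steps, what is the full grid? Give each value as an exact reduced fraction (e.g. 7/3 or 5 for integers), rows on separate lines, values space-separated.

After step 1:
  13/3 17/4 3
  11/2 4 17/4
  11/2 33/5 21/4
  23/3 25/4 20/3
After step 2:
  169/36 187/48 23/6
  29/6 123/25 33/8
  379/60 138/25 683/120
  233/36 1631/240 109/18

Answer: 169/36 187/48 23/6
29/6 123/25 33/8
379/60 138/25 683/120
233/36 1631/240 109/18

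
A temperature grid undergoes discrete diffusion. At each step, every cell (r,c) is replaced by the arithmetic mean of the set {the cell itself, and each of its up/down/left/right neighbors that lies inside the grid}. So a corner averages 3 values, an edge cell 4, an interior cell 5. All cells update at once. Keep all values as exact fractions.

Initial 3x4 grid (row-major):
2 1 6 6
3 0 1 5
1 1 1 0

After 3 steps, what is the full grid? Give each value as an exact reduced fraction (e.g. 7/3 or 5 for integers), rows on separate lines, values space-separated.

Answer: 1379/720 5591/2400 21613/7200 7831/2160
11653/7200 10549/6000 14659/6000 10349/3600
359/270 314/225 2023/1200 811/360

Derivation:
After step 1:
  2 9/4 7/2 17/3
  3/2 6/5 13/5 3
  5/3 3/4 3/4 2
After step 2:
  23/12 179/80 841/240 73/18
  191/120 83/50 221/100 199/60
  47/36 131/120 61/40 23/12
After step 3:
  1379/720 5591/2400 21613/7200 7831/2160
  11653/7200 10549/6000 14659/6000 10349/3600
  359/270 314/225 2023/1200 811/360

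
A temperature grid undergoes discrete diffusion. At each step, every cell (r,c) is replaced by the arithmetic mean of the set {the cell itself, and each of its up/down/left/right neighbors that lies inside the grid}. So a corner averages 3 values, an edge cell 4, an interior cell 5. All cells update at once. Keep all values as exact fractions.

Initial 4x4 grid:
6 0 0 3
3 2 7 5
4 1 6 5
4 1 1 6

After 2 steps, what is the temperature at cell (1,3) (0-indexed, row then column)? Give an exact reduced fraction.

Answer: 103/24

Derivation:
Step 1: cell (1,3) = 5
Step 2: cell (1,3) = 103/24
Full grid after step 2:
  35/12 101/40 67/24 61/18
  247/80 303/100 181/50 103/24
  251/80 283/100 99/25 37/8
  31/12 221/80 53/16 13/3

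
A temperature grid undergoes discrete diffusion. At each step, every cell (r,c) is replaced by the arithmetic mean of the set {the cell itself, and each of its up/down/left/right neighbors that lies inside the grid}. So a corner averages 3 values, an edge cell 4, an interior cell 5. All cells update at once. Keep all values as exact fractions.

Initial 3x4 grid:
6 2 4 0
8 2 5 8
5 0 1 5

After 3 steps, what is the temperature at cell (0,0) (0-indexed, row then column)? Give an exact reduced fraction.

Step 1: cell (0,0) = 16/3
Step 2: cell (0,0) = 169/36
Step 3: cell (0,0) = 4687/1080
Full grid after step 3:
  4687/1080 28139/7200 8723/2400 557/144
  60353/14400 22267/6000 10991/3000 27889/7200
  2081/540 25139/7200 25069/7200 1673/432

Answer: 4687/1080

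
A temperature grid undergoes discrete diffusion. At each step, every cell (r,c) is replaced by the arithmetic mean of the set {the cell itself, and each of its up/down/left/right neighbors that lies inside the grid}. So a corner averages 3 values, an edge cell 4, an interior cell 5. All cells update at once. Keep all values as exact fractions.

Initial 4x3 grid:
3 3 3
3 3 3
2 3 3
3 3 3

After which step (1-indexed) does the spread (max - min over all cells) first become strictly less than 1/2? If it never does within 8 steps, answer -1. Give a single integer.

Step 1: max=3, min=8/3, spread=1/3
  -> spread < 1/2 first at step 1
Step 2: max=3, min=329/120, spread=31/120
Step 3: max=3, min=3029/1080, spread=211/1080
Step 4: max=5353/1800, min=307103/108000, spread=14077/108000
Step 5: max=320317/108000, min=2775593/972000, spread=5363/48600
Step 6: max=177131/60000, min=83739191/29160000, spread=93859/1166400
Step 7: max=286263533/97200000, min=5038525519/1749600000, spread=4568723/69984000
Step 8: max=8566381111/2916000000, min=303147564371/104976000000, spread=8387449/167961600

Answer: 1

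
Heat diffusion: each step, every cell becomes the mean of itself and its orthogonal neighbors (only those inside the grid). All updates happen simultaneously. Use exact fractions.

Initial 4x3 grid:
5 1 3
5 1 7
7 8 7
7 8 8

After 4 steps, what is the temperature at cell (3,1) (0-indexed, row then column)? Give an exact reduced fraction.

Step 1: cell (3,1) = 31/4
Step 2: cell (3,1) = 579/80
Step 3: cell (3,1) = 34409/4800
Step 4: cell (3,1) = 1969531/288000
Full grid after step 4:
  67519/16200 1799899/432000 273901/64800
  1069507/216000 439633/90000 272533/54000
  1297487/216000 246573/40000 41441/6750
  876007/129600 1969531/288000 893957/129600

Answer: 1969531/288000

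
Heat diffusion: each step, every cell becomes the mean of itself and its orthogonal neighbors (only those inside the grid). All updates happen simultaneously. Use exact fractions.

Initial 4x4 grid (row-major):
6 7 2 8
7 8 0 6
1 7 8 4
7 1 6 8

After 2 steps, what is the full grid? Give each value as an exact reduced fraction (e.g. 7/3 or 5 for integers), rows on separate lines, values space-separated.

Answer: 215/36 337/60 151/30 169/36
88/15 537/100 487/100 317/60
19/4 531/100 541/100 11/2
55/12 19/4 11/2 73/12

Derivation:
After step 1:
  20/3 23/4 17/4 16/3
  11/2 29/5 24/5 9/2
  11/2 5 5 13/2
  3 21/4 23/4 6
After step 2:
  215/36 337/60 151/30 169/36
  88/15 537/100 487/100 317/60
  19/4 531/100 541/100 11/2
  55/12 19/4 11/2 73/12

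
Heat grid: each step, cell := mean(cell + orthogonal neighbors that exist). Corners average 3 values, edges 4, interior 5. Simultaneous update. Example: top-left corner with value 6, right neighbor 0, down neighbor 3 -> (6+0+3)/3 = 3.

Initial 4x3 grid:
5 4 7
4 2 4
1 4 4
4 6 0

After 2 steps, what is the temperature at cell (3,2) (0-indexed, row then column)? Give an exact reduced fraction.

Step 1: cell (3,2) = 10/3
Step 2: cell (3,2) = 59/18
Full grid after step 2:
  71/18 523/120 55/12
  851/240 15/4 317/80
  799/240 67/20 839/240
  125/36 139/40 59/18

Answer: 59/18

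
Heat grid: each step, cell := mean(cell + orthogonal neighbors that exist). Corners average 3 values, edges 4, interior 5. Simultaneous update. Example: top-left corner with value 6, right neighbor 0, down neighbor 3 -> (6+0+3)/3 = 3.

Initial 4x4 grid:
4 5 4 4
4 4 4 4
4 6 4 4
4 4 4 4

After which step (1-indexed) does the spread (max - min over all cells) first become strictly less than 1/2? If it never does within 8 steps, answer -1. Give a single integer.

Answer: 2

Derivation:
Step 1: max=23/5, min=4, spread=3/5
Step 2: max=112/25, min=4, spread=12/25
  -> spread < 1/2 first at step 2
Step 3: max=5219/1200, min=813/200, spread=341/1200
Step 4: max=465727/108000, min=73799/18000, spread=22933/108000
Step 5: max=4646123/1080000, min=743257/180000, spread=186581/1080000
Step 6: max=2601943/607500, min=6716159/1620000, spread=667067/4860000
Step 7: max=4156085819/972000000, min=674194333/162000000, spread=110919821/972000000
Step 8: max=9325670221/2187000000, min=15200254091/3645000000, spread=32112151/341718750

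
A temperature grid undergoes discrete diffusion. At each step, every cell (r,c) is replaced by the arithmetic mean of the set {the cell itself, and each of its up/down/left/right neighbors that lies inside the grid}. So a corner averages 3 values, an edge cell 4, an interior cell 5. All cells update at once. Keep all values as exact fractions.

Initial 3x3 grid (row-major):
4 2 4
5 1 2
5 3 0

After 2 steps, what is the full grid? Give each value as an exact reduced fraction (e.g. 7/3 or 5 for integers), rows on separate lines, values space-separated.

After step 1:
  11/3 11/4 8/3
  15/4 13/5 7/4
  13/3 9/4 5/3
After step 2:
  61/18 701/240 43/18
  287/80 131/50 521/240
  31/9 217/80 17/9

Answer: 61/18 701/240 43/18
287/80 131/50 521/240
31/9 217/80 17/9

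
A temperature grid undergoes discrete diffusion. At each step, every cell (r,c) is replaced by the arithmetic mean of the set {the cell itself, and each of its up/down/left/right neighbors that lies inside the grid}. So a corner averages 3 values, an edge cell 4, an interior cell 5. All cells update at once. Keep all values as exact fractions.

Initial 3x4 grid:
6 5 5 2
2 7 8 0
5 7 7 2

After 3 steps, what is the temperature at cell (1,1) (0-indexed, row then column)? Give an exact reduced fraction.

Step 1: cell (1,1) = 29/5
Step 2: cell (1,1) = 569/100
Step 3: cell (1,1) = 10657/2000
Full grid after step 3:
  10943/2160 37007/7200 32987/7200 8279/2160
  6317/1200 10657/2000 28811/6000 7163/1800
  5789/1080 19841/3600 3001/600 1519/360

Answer: 10657/2000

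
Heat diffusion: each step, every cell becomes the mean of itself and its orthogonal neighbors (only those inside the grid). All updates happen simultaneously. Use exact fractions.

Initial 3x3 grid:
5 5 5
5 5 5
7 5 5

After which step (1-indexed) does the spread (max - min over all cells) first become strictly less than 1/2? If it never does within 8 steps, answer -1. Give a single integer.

Step 1: max=17/3, min=5, spread=2/3
Step 2: max=50/9, min=5, spread=5/9
Step 3: max=581/108, min=5, spread=41/108
  -> spread < 1/2 first at step 3
Step 4: max=34531/6480, min=911/180, spread=347/1296
Step 5: max=2050937/388800, min=9157/1800, spread=2921/15552
Step 6: max=122468539/23328000, min=1105483/216000, spread=24611/186624
Step 7: max=7317122033/1399680000, min=24956741/4860000, spread=207329/2239488
Step 8: max=437933952451/83980800000, min=1334801599/259200000, spread=1746635/26873856

Answer: 3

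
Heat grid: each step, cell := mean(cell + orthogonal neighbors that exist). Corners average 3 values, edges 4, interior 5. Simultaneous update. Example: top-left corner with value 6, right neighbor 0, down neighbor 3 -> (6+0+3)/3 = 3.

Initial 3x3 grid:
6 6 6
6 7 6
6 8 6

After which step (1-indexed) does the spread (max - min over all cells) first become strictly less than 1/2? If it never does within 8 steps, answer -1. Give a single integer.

Step 1: max=27/4, min=6, spread=3/4
Step 2: max=1601/240, min=37/6, spread=121/240
Step 3: max=94327/14400, min=29959/4800, spread=89/288
  -> spread < 1/2 first at step 3
Step 4: max=5623169/864000, min=1811473/288000, spread=755/3456
Step 5: max=335387143/51840000, min=36382877/5760000, spread=6353/41472
Step 6: max=20057443121/3110400000, min=6574291457/1036800000, spread=53531/497664
Step 7: max=1200257814487/186624000000, min=395388511079/62208000000, spread=450953/5971968
Step 8: max=71894243147489/11197440000000, min=2640764543657/414720000000, spread=3799043/71663616

Answer: 3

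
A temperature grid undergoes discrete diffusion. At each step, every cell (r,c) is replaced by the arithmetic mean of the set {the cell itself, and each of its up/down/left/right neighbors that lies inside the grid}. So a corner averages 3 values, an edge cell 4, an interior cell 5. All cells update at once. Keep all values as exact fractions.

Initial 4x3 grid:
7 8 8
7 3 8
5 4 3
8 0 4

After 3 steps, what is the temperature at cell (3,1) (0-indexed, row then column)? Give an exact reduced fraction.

Answer: 599/144

Derivation:
Step 1: cell (3,1) = 4
Step 2: cell (3,1) = 41/12
Step 3: cell (3,1) = 599/144
Full grid after step 3:
  353/54 9133/1440 105/16
  4079/720 7027/1200 877/160
  46/9 5297/1200 1325/288
  929/216 599/144 1585/432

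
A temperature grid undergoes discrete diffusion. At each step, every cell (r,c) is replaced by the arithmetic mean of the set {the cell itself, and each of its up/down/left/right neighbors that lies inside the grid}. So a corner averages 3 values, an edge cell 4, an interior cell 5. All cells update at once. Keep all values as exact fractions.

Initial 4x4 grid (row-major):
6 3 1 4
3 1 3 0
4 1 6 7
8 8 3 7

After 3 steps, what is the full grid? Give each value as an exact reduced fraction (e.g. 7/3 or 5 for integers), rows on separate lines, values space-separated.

After step 1:
  4 11/4 11/4 5/3
  7/2 11/5 11/5 7/2
  4 4 4 5
  20/3 5 6 17/3
After step 2:
  41/12 117/40 281/120 95/36
  137/40 293/100 293/100 371/120
  109/24 96/25 106/25 109/24
  47/9 65/12 31/6 50/9
After step 3:
  293/90 871/300 1219/450 1453/540
  2147/600 321/100 233/75 5941/1800
  7663/1800 12581/3000 12431/3000 7843/1800
  1093/216 17681/3600 18341/3600 1099/216

Answer: 293/90 871/300 1219/450 1453/540
2147/600 321/100 233/75 5941/1800
7663/1800 12581/3000 12431/3000 7843/1800
1093/216 17681/3600 18341/3600 1099/216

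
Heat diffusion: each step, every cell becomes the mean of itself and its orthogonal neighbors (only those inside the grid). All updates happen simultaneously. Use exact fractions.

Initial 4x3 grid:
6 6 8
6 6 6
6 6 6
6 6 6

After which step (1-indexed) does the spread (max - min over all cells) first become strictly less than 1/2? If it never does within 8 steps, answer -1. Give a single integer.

Step 1: max=20/3, min=6, spread=2/3
Step 2: max=59/9, min=6, spread=5/9
Step 3: max=689/108, min=6, spread=41/108
  -> spread < 1/2 first at step 3
Step 4: max=81977/12960, min=6, spread=4217/12960
Step 5: max=4874749/777600, min=21679/3600, spread=38417/155520
Step 6: max=291136211/46656000, min=434597/72000, spread=1903471/9331200
Step 7: max=17397149089/2799360000, min=13075759/2160000, spread=18038617/111974400
Step 8: max=1041037782851/167961600000, min=1179326759/194400000, spread=883978523/6718464000

Answer: 3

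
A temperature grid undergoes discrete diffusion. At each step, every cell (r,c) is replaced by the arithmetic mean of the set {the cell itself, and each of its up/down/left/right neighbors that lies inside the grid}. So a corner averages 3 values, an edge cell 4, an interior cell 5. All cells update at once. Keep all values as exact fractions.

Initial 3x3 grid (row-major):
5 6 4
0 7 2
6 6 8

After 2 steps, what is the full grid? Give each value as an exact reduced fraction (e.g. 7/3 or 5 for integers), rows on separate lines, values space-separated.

After step 1:
  11/3 11/2 4
  9/2 21/5 21/4
  4 27/4 16/3
After step 2:
  41/9 521/120 59/12
  491/120 131/25 1127/240
  61/12 1217/240 52/9

Answer: 41/9 521/120 59/12
491/120 131/25 1127/240
61/12 1217/240 52/9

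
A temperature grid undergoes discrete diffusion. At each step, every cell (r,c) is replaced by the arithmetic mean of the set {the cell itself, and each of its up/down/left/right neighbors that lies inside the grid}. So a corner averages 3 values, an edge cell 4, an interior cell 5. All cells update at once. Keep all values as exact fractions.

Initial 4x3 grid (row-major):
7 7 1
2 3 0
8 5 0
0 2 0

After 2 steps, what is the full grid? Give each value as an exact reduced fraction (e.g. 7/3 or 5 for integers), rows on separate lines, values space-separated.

Answer: 89/18 159/40 49/18
1049/240 7/2 499/240
941/240 11/4 391/240
53/18 187/80 11/9

Derivation:
After step 1:
  16/3 9/2 8/3
  5 17/5 1
  15/4 18/5 5/4
  10/3 7/4 2/3
After step 2:
  89/18 159/40 49/18
  1049/240 7/2 499/240
  941/240 11/4 391/240
  53/18 187/80 11/9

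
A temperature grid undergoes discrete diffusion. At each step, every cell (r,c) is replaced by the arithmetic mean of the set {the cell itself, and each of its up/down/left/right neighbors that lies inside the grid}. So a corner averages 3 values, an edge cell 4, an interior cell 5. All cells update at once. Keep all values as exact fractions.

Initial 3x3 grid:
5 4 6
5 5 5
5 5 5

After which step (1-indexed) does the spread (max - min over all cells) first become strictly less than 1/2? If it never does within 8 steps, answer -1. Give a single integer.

Step 1: max=21/4, min=14/3, spread=7/12
Step 2: max=61/12, min=73/15, spread=13/60
  -> spread < 1/2 first at step 2
Step 3: max=24227/4800, min=658/135, spread=7483/43200
Step 4: max=217057/43200, min=531779/108000, spread=21727/216000
Step 5: max=28802681/5760000, min=4792289/972000, spread=10906147/155520000
Step 6: max=776894713/155520000, min=576999941/116640000, spread=36295/746496
Step 7: max=46523762411/9331200000, min=8663484163/1749600000, spread=305773/8957952
Step 8: max=2789298305617/559872000000, min=2081911420619/419904000000, spread=2575951/107495424

Answer: 2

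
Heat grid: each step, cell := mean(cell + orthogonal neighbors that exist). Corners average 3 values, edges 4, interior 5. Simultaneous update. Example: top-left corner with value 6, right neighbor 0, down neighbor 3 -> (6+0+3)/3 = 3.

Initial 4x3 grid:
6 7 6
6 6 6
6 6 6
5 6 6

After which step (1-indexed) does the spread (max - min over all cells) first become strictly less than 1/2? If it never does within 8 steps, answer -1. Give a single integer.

Step 1: max=19/3, min=17/3, spread=2/3
Step 2: max=1507/240, min=103/18, spread=401/720
Step 3: max=13397/2160, min=1255/216, spread=847/2160
  -> spread < 1/2 first at step 3
Step 4: max=5330011/864000, min=758819/129600, spread=813653/2592000
Step 5: max=47786501/7776000, min=45792271/7776000, spread=199423/777600
Step 6: max=2856754399/466560000, min=2759838449/466560000, spread=1938319/9331200
Step 7: max=170929890341/27993600000, min=166142500891/27993600000, spread=95747789/559872000
Step 8: max=10230649997119/1679616000000, min=9995644214369/1679616000000, spread=940023131/6718464000

Answer: 3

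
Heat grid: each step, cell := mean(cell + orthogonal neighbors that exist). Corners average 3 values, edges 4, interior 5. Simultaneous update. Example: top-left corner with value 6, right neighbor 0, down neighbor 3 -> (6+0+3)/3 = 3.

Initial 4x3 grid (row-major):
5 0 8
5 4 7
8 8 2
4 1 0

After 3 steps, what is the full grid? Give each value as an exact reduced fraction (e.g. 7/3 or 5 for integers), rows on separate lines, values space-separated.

Answer: 1231/270 66313/14400 3361/720
34889/7200 14191/3000 2747/600
34889/7200 13051/3000 4819/1200
1177/270 55333/14400 2377/720

Derivation:
After step 1:
  10/3 17/4 5
  11/2 24/5 21/4
  25/4 23/5 17/4
  13/3 13/4 1
After step 2:
  157/36 1043/240 29/6
  1193/240 122/25 193/40
  1241/240 463/100 151/40
  83/18 791/240 17/6
After step 3:
  1231/270 66313/14400 3361/720
  34889/7200 14191/3000 2747/600
  34889/7200 13051/3000 4819/1200
  1177/270 55333/14400 2377/720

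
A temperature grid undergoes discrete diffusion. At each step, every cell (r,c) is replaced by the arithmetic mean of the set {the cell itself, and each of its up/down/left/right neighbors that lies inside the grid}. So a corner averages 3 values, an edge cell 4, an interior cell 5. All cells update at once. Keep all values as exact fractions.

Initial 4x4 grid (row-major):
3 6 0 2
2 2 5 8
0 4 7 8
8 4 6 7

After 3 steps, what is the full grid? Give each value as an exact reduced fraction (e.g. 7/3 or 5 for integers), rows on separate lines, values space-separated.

After step 1:
  11/3 11/4 13/4 10/3
  7/4 19/5 22/5 23/4
  7/2 17/5 6 15/2
  4 11/2 6 7
After step 2:
  49/18 101/30 103/30 37/9
  763/240 161/50 116/25 1259/240
  253/80 111/25 273/50 105/16
  13/3 189/40 49/8 41/6
After step 3:
  6673/2160 2867/900 3499/900 9209/2160
  22111/7200 4523/1200 26399/6000 37007/7200
  3023/800 8403/2000 10891/2000 14461/2400
  2933/720 5887/1200 6943/1200 937/144

Answer: 6673/2160 2867/900 3499/900 9209/2160
22111/7200 4523/1200 26399/6000 37007/7200
3023/800 8403/2000 10891/2000 14461/2400
2933/720 5887/1200 6943/1200 937/144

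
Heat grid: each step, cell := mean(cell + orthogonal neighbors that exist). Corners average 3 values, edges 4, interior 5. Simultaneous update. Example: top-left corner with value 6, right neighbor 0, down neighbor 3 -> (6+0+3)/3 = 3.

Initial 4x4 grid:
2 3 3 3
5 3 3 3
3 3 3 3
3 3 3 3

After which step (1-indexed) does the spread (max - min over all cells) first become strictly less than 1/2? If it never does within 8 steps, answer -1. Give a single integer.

Answer: 2

Derivation:
Step 1: max=7/2, min=11/4, spread=3/4
Step 2: max=809/240, min=47/16, spread=13/30
  -> spread < 1/2 first at step 2
Step 3: max=2581/800, min=143/48, spread=593/2400
Step 4: max=690167/216000, min=3, spread=42167/216000
Step 5: max=757099/240000, min=650867/216000, spread=305221/2160000
Step 6: max=611369729/194400000, min=407987/135000, spread=23868449/194400000
Step 7: max=2736898927/874800000, min=32729057/10800000, spread=8584531/87480000
Step 8: max=546169888517/174960000000, min=147675541/48600000, spread=14537940917/174960000000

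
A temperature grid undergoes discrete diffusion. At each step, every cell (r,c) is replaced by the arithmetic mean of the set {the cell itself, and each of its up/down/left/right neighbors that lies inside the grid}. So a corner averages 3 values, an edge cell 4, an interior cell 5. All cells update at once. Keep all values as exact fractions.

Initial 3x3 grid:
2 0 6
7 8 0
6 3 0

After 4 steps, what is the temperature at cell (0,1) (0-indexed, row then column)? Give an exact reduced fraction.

Answer: 28313/8000

Derivation:
Step 1: cell (0,1) = 4
Step 2: cell (0,1) = 63/20
Step 3: cell (0,1) = 1109/300
Step 4: cell (0,1) = 28313/8000
Full grid after step 4:
  174779/43200 28313/8000 70927/21600
  3536429/864000 681299/180000 458009/144000
  17291/4050 3213179/864000 146179/43200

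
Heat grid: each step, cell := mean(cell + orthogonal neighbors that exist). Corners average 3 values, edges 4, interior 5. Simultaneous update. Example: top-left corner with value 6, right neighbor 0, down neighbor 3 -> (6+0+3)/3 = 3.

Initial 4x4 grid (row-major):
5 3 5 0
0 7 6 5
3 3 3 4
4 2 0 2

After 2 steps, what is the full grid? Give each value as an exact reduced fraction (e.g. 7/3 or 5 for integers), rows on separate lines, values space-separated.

After step 1:
  8/3 5 7/2 10/3
  15/4 19/5 26/5 15/4
  5/2 18/5 16/5 7/2
  3 9/4 7/4 2
After step 2:
  137/36 449/120 511/120 127/36
  763/240 427/100 389/100 947/240
  257/80 307/100 69/20 249/80
  31/12 53/20 23/10 29/12

Answer: 137/36 449/120 511/120 127/36
763/240 427/100 389/100 947/240
257/80 307/100 69/20 249/80
31/12 53/20 23/10 29/12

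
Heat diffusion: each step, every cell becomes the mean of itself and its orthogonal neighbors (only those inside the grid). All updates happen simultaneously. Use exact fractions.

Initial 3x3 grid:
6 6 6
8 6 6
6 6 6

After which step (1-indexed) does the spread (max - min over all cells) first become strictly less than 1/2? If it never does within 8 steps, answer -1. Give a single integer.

Step 1: max=20/3, min=6, spread=2/3
Step 2: max=787/120, min=6, spread=67/120
Step 3: max=6917/1080, min=607/100, spread=1807/5400
  -> spread < 1/2 first at step 3
Step 4: max=2749963/432000, min=16561/2700, spread=33401/144000
Step 5: max=24557933/3888000, min=1663391/270000, spread=3025513/19440000
Step 6: max=9796126867/1555200000, min=89155949/14400000, spread=53531/497664
Step 7: max=585904925849/93312000000, min=24119116051/3888000000, spread=450953/5971968
Step 8: max=35101223560603/5598720000000, min=2900368610519/466560000000, spread=3799043/71663616

Answer: 3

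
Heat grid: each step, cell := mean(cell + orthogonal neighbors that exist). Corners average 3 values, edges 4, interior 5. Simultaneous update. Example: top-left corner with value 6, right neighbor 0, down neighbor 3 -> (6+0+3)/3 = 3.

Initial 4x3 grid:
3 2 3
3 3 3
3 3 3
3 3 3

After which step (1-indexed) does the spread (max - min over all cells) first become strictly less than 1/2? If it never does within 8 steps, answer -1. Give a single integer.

Answer: 1

Derivation:
Step 1: max=3, min=8/3, spread=1/3
  -> spread < 1/2 first at step 1
Step 2: max=3, min=653/240, spread=67/240
Step 3: max=3, min=6043/2160, spread=437/2160
Step 4: max=2991/1000, min=2434469/864000, spread=29951/172800
Step 5: max=10046/3375, min=22112179/7776000, spread=206761/1555200
Step 6: max=16034329/5400000, min=8875004429/3110400000, spread=14430763/124416000
Step 7: max=1278347273/432000000, min=534764258311/186624000000, spread=139854109/1492992000
Step 8: max=114788771023/38880000000, min=32169848109749/11197440000000, spread=7114543559/89579520000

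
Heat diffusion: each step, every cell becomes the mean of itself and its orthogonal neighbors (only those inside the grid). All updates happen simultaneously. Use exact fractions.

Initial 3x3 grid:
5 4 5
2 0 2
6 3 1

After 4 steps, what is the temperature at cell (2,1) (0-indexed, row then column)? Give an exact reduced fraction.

Step 1: cell (2,1) = 5/2
Step 2: cell (2,1) = 311/120
Step 3: cell (2,1) = 19057/7200
Step 4: cell (2,1) = 1174079/432000
Full grid after step 4:
  412649/129600 1317079/432000 186637/64800
  2645783/864000 343807/120000 290801/108000
  377849/129600 1174079/432000 55079/21600

Answer: 1174079/432000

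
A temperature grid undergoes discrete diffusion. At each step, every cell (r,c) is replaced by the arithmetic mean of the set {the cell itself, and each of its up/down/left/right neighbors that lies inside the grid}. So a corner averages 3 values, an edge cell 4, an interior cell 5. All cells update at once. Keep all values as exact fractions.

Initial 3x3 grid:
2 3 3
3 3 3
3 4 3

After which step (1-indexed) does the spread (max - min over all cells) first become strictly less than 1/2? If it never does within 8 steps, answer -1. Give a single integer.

Step 1: max=10/3, min=8/3, spread=2/3
Step 2: max=787/240, min=49/18, spread=401/720
Step 3: max=6917/2160, min=3101/1080, spread=143/432
  -> spread < 1/2 first at step 3
Step 4: max=406279/129600, min=188077/64800, spread=1205/5184
Step 5: max=24218813/7776000, min=11474969/3888000, spread=10151/62208
Step 6: max=1439542111/466560000, min=693046993/233280000, spread=85517/746496
Step 7: max=85974556517/27993600000, min=41861604821/13996800000, spread=720431/8957952
Step 8: max=5136445489399/1679616000000, min=2520806955637/839808000000, spread=6069221/107495424

Answer: 3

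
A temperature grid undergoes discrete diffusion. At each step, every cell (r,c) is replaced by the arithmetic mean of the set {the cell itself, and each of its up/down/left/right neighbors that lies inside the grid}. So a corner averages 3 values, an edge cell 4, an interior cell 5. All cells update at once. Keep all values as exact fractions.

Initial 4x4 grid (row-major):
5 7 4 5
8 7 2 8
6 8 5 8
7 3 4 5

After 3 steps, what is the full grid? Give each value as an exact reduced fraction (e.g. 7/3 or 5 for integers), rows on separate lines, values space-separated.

Answer: 3391/540 42019/7200 7871/1440 5891/1080
45289/7200 1799/300 16721/3000 8051/1440
45041/7200 17323/3000 1679/300 40519/7200
6289/1080 40541/7200 38389/7200 2971/540

Derivation:
After step 1:
  20/3 23/4 9/2 17/3
  13/2 32/5 26/5 23/4
  29/4 29/5 27/5 13/2
  16/3 11/2 17/4 17/3
After step 2:
  227/36 1399/240 1267/240 191/36
  1609/240 593/100 109/20 1387/240
  1493/240 607/100 543/100 1399/240
  217/36 1253/240 1249/240 197/36
After step 3:
  3391/540 42019/7200 7871/1440 5891/1080
  45289/7200 1799/300 16721/3000 8051/1440
  45041/7200 17323/3000 1679/300 40519/7200
  6289/1080 40541/7200 38389/7200 2971/540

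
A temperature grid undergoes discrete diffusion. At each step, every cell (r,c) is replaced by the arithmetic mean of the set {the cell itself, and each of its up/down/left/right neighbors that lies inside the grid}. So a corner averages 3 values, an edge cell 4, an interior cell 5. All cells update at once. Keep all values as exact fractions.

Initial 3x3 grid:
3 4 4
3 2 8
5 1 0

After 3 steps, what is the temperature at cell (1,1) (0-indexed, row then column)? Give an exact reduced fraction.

Step 1: cell (1,1) = 18/5
Step 2: cell (1,1) = 78/25
Step 3: cell (1,1) = 1279/375
Full grid after step 3:
  3763/1080 51497/14400 8471/2160
  44797/14400 1279/375 24911/7200
  2147/720 3481/1200 1151/360

Answer: 1279/375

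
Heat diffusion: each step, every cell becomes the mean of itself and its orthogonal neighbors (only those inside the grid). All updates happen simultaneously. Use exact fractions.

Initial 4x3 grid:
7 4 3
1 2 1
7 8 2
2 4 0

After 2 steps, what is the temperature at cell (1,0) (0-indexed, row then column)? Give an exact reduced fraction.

Step 1: cell (1,0) = 17/4
Step 2: cell (1,0) = 319/80
Full grid after step 2:
  49/12 52/15 26/9
  319/80 361/100 637/240
  1061/240 371/100 227/80
  37/9 433/120 11/4

Answer: 319/80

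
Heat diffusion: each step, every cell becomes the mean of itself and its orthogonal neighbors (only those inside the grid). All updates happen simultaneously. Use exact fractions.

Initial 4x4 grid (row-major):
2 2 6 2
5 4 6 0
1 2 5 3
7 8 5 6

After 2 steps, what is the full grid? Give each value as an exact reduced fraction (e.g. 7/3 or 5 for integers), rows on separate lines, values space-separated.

Answer: 19/6 143/40 431/120 113/36
271/80 37/10 379/100 787/240
193/48 17/4 219/50 907/240
175/36 125/24 611/120 85/18

Derivation:
After step 1:
  3 7/2 4 8/3
  3 19/5 21/5 11/4
  15/4 4 21/5 7/2
  16/3 11/2 6 14/3
After step 2:
  19/6 143/40 431/120 113/36
  271/80 37/10 379/100 787/240
  193/48 17/4 219/50 907/240
  175/36 125/24 611/120 85/18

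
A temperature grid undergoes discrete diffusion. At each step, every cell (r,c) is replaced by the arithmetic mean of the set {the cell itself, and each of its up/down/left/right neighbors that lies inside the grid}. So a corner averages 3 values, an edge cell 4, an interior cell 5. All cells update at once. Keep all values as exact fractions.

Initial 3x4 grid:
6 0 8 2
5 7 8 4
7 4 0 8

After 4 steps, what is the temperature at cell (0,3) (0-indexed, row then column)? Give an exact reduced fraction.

Step 1: cell (0,3) = 14/3
Step 2: cell (0,3) = 44/9
Step 3: cell (0,3) = 10609/2160
Step 4: cell (0,3) = 158591/32400
Full grid after step 4:
  647669/129600 1060309/216000 1063369/216000 158591/32400
  1446217/288000 602353/120000 442271/90000 2118083/432000
  661819/129600 539467/108000 177499/36000 105169/21600

Answer: 158591/32400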